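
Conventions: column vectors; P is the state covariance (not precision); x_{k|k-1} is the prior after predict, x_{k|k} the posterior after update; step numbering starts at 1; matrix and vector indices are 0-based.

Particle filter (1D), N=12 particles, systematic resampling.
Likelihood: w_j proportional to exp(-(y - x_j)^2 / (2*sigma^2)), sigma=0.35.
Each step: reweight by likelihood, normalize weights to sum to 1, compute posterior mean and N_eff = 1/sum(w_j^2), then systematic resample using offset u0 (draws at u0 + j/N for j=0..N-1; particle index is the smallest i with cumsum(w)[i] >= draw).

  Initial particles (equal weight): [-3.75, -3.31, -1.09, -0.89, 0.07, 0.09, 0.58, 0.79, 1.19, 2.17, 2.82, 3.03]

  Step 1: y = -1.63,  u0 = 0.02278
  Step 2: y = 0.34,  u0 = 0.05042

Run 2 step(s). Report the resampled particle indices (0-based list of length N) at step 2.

resampled_idx = [1, 4, 7, 9, 9, 9, 10, 10, 10, 11, 11, 11]

step 1: w=[0.0000, 0.0000, 0.7398, 0.2602, 0.0000, 0.0000, 0.0000, 0.0000, 0.0000, 0.0000, 0.0000, 0.0000]  mean=-1.0380  Neff=1.6262  idx=[2, 2, 2, 2, 2, 2, 2, 2, 2, 3, 3, 3]
step 2: w=[0.0283, 0.0283, 0.0283, 0.0283, 0.0283, 0.0283, 0.0283, 0.0283, 0.0283, 0.2484, 0.2484, 0.2484]  mean=-0.9410  Neff=5.2004  idx=[1, 4, 7, 9, 9, 9, 10, 10, 10, 11, 11, 11]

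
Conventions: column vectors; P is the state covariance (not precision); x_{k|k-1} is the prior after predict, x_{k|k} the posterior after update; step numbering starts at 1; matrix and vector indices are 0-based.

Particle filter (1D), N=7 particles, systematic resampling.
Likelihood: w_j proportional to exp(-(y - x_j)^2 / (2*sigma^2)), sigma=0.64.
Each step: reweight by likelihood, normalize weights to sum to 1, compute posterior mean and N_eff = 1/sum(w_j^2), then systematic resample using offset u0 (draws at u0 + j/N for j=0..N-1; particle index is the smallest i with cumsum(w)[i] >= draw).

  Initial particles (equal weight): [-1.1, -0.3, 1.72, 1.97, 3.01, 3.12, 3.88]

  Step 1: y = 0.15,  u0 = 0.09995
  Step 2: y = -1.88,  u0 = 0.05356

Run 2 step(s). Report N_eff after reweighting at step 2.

N_eff = 2.1403

step 1: w=[0.1490, 0.7838, 0.0495, 0.0176, 0.0000, 0.0000, 0.0000]  mean=-0.2790  Neff=1.5642  idx=[0, 1, 1, 1, 1, 1, 2]
step 2: w=[0.6671, 0.0666, 0.0666, 0.0666, 0.0666, 0.0666, 0.0000]  mean=-0.8337  Neff=2.1403  idx=[0, 0, 0, 0, 0, 2, 4]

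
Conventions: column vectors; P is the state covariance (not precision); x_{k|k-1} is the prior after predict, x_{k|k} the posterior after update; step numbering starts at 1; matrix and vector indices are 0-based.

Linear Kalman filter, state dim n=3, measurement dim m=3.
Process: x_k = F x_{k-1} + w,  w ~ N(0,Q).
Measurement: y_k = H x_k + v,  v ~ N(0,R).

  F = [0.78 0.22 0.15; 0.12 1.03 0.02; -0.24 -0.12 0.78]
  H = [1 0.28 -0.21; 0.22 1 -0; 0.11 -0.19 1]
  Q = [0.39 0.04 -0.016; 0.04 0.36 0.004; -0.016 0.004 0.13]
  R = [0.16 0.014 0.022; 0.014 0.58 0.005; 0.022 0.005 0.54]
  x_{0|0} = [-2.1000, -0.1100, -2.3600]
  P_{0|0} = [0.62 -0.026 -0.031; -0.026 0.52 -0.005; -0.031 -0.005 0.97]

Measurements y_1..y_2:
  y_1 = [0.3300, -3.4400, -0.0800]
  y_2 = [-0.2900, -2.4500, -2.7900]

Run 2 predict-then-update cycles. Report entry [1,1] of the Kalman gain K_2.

K[1,1] = 0.5045

step 1: x^-=[-2.0162, -0.4125, -1.3236]  P^-=[0.7977 0.1954 -0.0470; 0.1954 0.9142 -0.0630; -0.0470 -0.0630 0.7744]  S=[1.2001 0.6683 -0.1987; 0.6683 1.6188 -0.2094; -0.1987 -0.2094 1.3625]  K=[0.7800 -0.0794 0.1042; 0.0675 0.5553 -0.0627; -0.1444 0.0875 0.5657]  nu=[2.1837, -2.5839, 1.3870]  x^+=[0.0368, -1.7871, -1.0805]  P^+=[0.1542 -0.0686 0.0430; -0.0686 0.3378 0.0421; 0.0430 0.0421 0.3060]
step 2: x^-=[-0.5265, -1.8579, -0.6372]  P^-=[0.4964 0.0832 0.0232; 0.0832 0.7057 0.0181; 0.0232 0.0181 0.3020]  S=[0.7597 0.4042 -0.0092; 0.4042 1.3463 -0.0882; -0.0092 -0.0882 0.8682]  K=[0.7140 -0.0668 0.0721; 0.0953 0.5045 -0.0708; -0.0756 0.0630 0.3524]  nu=[0.6229, -0.4763, -2.4479]  x^+=[-0.2266, -1.8655, -1.5769]  P^+=[0.1372 -0.0585 0.0281; -0.0585 0.3065 0.0311; 0.0281 0.0311 0.1918]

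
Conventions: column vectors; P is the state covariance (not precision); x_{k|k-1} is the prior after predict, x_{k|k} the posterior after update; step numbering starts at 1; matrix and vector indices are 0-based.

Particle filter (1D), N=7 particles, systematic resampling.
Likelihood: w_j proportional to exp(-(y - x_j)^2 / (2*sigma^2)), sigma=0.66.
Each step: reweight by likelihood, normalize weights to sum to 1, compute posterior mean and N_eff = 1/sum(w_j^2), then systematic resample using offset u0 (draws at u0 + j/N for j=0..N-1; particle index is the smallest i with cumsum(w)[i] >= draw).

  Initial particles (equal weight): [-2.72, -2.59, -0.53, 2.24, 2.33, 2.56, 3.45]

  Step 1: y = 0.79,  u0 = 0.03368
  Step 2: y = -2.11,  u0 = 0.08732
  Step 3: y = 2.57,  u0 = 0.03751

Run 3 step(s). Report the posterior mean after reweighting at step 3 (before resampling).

post_mean = -0.5300

step 1: w=[0.0000, 0.0000, 0.4252, 0.2812, 0.2065, 0.0862, 0.0009]  mean=1.1095  Neff=3.2266  idx=[2, 2, 2, 3, 3, 4, 4]
step 2: w=[0.3333, 0.3333, 0.3333, 0.0000, 0.0000, 0.0000, 0.0000]  mean=-0.5300  Neff=3.0000  idx=[0, 0, 1, 1, 1, 2, 2]
step 3: w=[0.1429, 0.1429, 0.1429, 0.1429, 0.1429, 0.1429, 0.1429]  mean=-0.5300  Neff=7.0000  idx=[0, 1, 2, 3, 4, 5, 6]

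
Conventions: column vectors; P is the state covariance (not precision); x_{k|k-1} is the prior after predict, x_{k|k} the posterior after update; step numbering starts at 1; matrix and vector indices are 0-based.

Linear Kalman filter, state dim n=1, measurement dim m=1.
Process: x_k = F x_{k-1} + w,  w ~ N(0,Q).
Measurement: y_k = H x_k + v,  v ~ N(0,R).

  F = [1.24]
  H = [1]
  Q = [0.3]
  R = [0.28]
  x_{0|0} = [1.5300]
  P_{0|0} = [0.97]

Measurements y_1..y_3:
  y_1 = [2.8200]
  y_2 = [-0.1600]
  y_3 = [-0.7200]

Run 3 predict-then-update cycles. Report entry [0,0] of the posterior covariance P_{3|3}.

P_post[0,0] = 0.1913

step 1: x^-=[1.8972]  P^-=[1.7915]  S=[2.0715]  K=[0.8648]  nu=[0.9228]  x^+=[2.6953]  P^+=[0.2422]
step 2: x^-=[3.3421]  P^-=[0.6723]  S=[0.9523]  K=[0.7060]  nu=[-3.5021]  x^+=[0.8697]  P^+=[0.1977]
step 3: x^-=[1.0784]  P^-=[0.6039]  S=[0.8839]  K=[0.6832]  nu=[-1.7984]  x^+=[-0.1503]  P^+=[0.1913]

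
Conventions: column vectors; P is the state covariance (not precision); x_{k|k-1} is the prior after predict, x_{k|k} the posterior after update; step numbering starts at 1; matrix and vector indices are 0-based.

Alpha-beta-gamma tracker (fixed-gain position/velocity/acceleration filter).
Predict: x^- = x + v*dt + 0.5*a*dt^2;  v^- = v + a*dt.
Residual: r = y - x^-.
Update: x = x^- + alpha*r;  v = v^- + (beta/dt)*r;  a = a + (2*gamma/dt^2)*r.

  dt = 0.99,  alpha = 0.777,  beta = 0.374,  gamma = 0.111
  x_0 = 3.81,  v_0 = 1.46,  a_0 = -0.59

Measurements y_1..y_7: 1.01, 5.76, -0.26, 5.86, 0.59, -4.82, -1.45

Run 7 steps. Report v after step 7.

step 1: x_pred=4.9663  r=-3.9563  x^+=1.8922  v^+=-0.6187  a^+=-1.4861
step 2: x_pred=0.5515  r=5.2085  x^+=4.5985  v^+=-0.1223  a^+=-0.3064
step 3: x_pred=4.3273  r=-4.5873  x^+=0.7630  v^+=-2.1586  a^+=-1.3454
step 4: x_pred=-2.0333  r=7.8933  x^+=4.0998  v^+=-0.5086  a^+=0.4425
step 5: x_pred=3.8131  r=-3.2231  x^+=1.3088  v^+=-1.2882  a^+=-0.2876
step 6: x_pred=-0.1074  r=-4.7126  x^+=-3.7691  v^+=-3.3532  a^+=-1.3550
step 7: x_pred=-7.7527  r=6.3027  x^+=-2.8555  v^+=-2.3136  a^+=0.0726

v_post = -2.3136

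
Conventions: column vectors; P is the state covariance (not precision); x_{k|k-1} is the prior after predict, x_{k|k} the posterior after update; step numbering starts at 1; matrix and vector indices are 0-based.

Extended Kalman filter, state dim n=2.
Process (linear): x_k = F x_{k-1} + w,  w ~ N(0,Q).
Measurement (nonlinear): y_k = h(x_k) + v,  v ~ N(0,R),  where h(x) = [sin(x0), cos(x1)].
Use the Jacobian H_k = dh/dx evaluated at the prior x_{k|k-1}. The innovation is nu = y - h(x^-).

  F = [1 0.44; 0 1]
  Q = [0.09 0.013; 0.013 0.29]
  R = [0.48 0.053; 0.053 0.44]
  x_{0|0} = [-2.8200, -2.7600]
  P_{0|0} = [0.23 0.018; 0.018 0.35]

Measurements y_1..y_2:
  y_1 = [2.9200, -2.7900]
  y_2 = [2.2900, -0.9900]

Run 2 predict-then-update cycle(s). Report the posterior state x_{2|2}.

x_post = [-5.3836, -3.1985]

step 1: x^-=[-4.0344, -2.7600]  P^-=[0.4036 0.1850; 0.1850 0.6400]  H_jac=[-0.6272 0.0000; 0.0000 0.3724]  S=[0.6388 0.0098; 0.0098 0.5288]  K=[-0.3984 0.1377; -0.1886 0.4542]  nu=[2.1412, -1.8619]  x^+=[-5.1438, -4.0096]  P^+=[0.2933 0.1060; 0.1060 0.5099]
step 2: x^-=[-6.9080, -4.0096]  P^-=[0.5752 0.3433; 0.3433 0.7999]  H_jac=[0.8111 0.0000; 0.0000 -0.7631]  S=[0.8584 -0.1595; -0.1595 0.9057]  K=[0.5063 -0.2001; 0.2059 -0.6376]  nu=[2.8750, -0.3437]  x^+=[-5.3836, -3.1985]  P^+=[0.2866 0.0802; 0.0802 0.3534]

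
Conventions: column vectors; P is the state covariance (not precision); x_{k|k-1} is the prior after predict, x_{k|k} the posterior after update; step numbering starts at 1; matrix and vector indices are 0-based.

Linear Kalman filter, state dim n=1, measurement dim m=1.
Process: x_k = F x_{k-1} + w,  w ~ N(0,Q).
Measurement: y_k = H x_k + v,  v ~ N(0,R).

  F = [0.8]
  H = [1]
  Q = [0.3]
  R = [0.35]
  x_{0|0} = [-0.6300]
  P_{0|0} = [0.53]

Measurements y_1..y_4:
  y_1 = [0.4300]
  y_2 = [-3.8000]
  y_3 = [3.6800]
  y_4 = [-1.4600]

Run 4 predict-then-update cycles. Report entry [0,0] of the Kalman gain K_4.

step 1: x^-=[-0.5040]  P^-=[0.6392]  S=[0.9892]  K=[0.6462]  nu=[0.9340]  x^+=[0.0995]  P^+=[0.2262]
step 2: x^-=[0.0796]  P^-=[0.4447]  S=[0.7947]  K=[0.5596]  nu=[-3.8796]  x^+=[-2.0914]  P^+=[0.1959]
step 3: x^-=[-1.6732]  P^-=[0.4254]  S=[0.7754]  K=[0.5486]  nu=[5.3532]  x^+=[1.2635]  P^+=[0.1920]
step 4: x^-=[1.0108]  P^-=[0.4229]  S=[0.7729]  K=[0.5472]  nu=[-2.4708]  x^+=[-0.3411]  P^+=[0.1915]

K[0,0] = 0.5472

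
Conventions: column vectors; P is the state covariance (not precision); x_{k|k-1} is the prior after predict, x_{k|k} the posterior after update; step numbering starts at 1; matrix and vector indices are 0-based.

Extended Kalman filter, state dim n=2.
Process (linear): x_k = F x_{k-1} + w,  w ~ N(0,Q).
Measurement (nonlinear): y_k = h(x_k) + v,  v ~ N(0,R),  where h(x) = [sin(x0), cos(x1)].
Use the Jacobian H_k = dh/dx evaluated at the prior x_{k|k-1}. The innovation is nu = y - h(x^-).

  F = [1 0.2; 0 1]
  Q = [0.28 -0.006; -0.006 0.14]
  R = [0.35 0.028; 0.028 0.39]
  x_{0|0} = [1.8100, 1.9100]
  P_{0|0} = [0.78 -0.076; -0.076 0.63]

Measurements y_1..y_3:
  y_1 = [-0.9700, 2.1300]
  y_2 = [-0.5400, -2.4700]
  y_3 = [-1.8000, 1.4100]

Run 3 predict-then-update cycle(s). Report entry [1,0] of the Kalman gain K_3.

K[1,0] = -0.0366

step 1: x^-=[2.1920, 1.9100]  P^-=[1.0548 0.0440; 0.0440 0.7700]  H_jac=[-0.5820 0.0000; 0.0000 -0.9430]  S=[0.7073 0.0521; 0.0521 1.0748]  K=[-0.8682 0.0035; 0.0137 -0.6763]  nu=[-1.7832, 2.4627]  x^+=[3.7489, 0.2201]  P^+=[0.5219 0.0243; 0.0243 0.2793]
step 2: x^-=[3.7929, 0.2201]  P^-=[0.8228 0.0742; 0.0742 0.4193]  H_jac=[-0.7953 0.0000; 0.0000 -0.2184]  S=[0.8705 0.0409; 0.0409 0.4100]  K=[-0.7535 0.0356; -0.0576 -0.2176]  nu=[0.0662, -3.4459]  x^+=[3.6202, 0.9661]  P^+=[0.3303 0.0330; 0.0330 0.3960]
step 3: x^-=[3.8134, 0.9661]  P^-=[0.6394 0.1062; 0.1062 0.5360]  H_jac=[-0.7827 0.0000; 0.0000 -0.8226]  S=[0.7417 0.0964; 0.0964 0.7527]  K=[-0.6708 -0.0302; -0.0366 -0.5811]  nu=[-1.1776, 0.8414]  x^+=[4.5780, 0.5201]  P^+=[0.3011 0.0371; 0.0371 0.2767]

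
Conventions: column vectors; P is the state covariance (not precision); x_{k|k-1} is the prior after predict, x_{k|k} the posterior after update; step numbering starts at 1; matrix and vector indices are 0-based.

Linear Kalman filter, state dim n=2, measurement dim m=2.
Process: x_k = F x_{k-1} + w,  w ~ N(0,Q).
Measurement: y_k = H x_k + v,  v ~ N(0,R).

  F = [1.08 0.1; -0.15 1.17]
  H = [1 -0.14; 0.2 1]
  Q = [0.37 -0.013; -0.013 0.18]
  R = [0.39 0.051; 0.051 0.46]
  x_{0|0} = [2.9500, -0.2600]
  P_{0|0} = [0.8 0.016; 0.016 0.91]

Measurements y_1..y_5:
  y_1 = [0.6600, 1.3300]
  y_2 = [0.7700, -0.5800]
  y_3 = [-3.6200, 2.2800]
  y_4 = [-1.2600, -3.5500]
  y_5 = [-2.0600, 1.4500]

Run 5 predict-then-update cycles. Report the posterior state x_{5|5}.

step 1: x^-=[3.1600, -0.7467]  P^-=[1.3157 -0.0162; -0.0162 1.4381]  S=[1.7384 0.0971; 0.0971 1.9442]  K=[0.7531 0.0894; -0.1668 0.7463]  nu=[-2.6045, 1.4447]  x^+=[1.3276, 0.7659]  P^+=[0.3010 0.0193; 0.0193 0.3309]
step 2: x^-=[1.5104, 0.6970]  P^-=[0.7286 0.0011; 0.0011 0.6330]  S=[1.1307 0.1092; 0.1092 1.1226]  K=[0.6376 0.0688; -0.1331 0.5770]  nu=[-0.6428, -1.5791]  x^+=[0.9919, -0.1286]  P^+=[0.2540 0.0134; 0.0134 0.2560]
step 3: x^-=[1.0584, -0.2992]  P^-=[0.6718 -0.0075; -0.0075 0.5314]  S=[1.0743 0.1036; 0.1036 1.0153]  K=[0.6203 0.0616; -0.1279 0.5350]  nu=[-4.7203, 2.3676]  x^+=[-1.7240, 1.5710]  P^+=[0.2466 0.0107; 0.0107 0.2374]
step 4: x^-=[-1.7048, 2.0967]  P^-=[0.6623 -0.0119; -0.0119 0.5068]  S=[1.0655 0.1010; 0.1010 0.9886]  K=[0.6175 0.0589; -0.1273 0.5233]  nu=[0.7384, -5.3057]  x^+=[-1.5615, -0.7738]  P^+=[0.2452 0.0096; 0.0096 0.2323]
step 5: x^-=[-1.7638, -0.6711]  P^-=[0.6604 -0.0136; -0.0136 0.5002]  S=[1.0640 0.0998; 0.0998 0.9811]  K=[0.6170 0.0580; -0.1274 0.5200]  nu=[-0.3902, 2.4739]  x^+=[-1.8611, 0.6649]  P^+=[0.2449 0.0092; 0.0092 0.2309]

x_post = [-1.8611, 0.6649]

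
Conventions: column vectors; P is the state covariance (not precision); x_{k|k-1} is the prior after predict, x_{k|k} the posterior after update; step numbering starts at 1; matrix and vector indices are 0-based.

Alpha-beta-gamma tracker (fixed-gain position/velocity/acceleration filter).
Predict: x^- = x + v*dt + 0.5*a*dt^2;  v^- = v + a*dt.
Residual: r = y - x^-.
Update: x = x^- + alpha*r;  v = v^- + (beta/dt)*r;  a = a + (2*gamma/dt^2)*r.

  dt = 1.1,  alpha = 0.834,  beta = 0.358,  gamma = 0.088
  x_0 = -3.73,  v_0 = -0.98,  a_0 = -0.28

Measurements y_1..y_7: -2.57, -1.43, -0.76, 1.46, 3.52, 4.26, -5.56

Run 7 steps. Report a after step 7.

a_post = -1.5855

step 1: x_pred=-4.9774  r=2.4074  x^+=-2.9696  v^+=-0.5045  a^+=0.0702
step 2: x_pred=-3.4821  r=2.0521  x^+=-1.7707  v^+=0.2406  a^+=0.3687
step 3: x_pred=-1.2830  r=0.5230  x^+=-0.8468  v^+=0.8163  a^+=0.4447
step 4: x_pred=0.3202  r=1.1398  x^+=1.2708  v^+=1.6765  a^+=0.6105
step 5: x_pred=3.4843  r=0.0357  x^+=3.5141  v^+=2.3597  a^+=0.6157
step 6: x_pred=6.4822  r=-2.2222  x^+=4.6289  v^+=2.3137  a^+=0.2925
step 7: x_pred=7.3510  r=-12.9110  x^+=-3.4168  v^+=-1.5665  a^+=-1.5855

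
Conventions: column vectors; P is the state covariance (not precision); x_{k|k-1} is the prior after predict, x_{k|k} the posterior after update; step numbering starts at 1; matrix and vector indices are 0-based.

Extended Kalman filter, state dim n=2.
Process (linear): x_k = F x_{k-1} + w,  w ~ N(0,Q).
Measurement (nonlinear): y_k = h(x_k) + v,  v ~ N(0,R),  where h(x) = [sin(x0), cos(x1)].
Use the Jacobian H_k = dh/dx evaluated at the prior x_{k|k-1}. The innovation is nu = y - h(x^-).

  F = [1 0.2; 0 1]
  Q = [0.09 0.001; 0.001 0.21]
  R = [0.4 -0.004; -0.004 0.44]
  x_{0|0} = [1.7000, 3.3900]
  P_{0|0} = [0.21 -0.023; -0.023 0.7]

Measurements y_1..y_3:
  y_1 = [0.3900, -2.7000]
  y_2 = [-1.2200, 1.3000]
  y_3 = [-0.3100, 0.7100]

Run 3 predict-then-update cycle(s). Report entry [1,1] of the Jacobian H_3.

step 1: x^-=[2.3780, 3.3900]  P^-=[0.3188 0.1180; 0.1180 0.9100]  H_jac=[-0.7224 0.0000; 0.0000 0.2459]  S=[0.5663 -0.0250; -0.0250 0.4950]  K=[-0.4049 0.0382; -0.1309 0.4454]  nu=[-0.3015, -1.7307]  x^+=[2.4340, 2.6586]  P^+=[0.2244 0.0749; 0.0749 0.7992]
step 2: x^-=[2.9657, 2.6586]  P^-=[0.3764 0.2358; 0.2358 1.0092]  H_jac=[-0.9846 0.0000; 0.0000 -0.4644]  S=[0.7649 0.1038; 0.1038 0.6576]  K=[-0.4720 -0.0920; -0.2113 -0.6793]  nu=[-1.3950, 2.1856]  x^+=[3.4231, 1.4688]  P^+=[0.1914 0.0831; 0.0831 0.6418]
step 3: x^-=[3.7169, 1.4688]  P^-=[0.3403 0.2124; 0.2124 0.8518]  H_jac=[-0.8390 0.0000; 0.0000 -0.9948]  S=[0.6396 0.1733; 0.1733 1.2829]  K=[-0.4171 -0.1084; -0.1035 -0.6465]  nu=[0.2341, 0.6081]  x^+=[3.5533, 1.0514]  P^+=[0.1983 0.0463; 0.0463 0.2855]

H_jac[1,1] = -0.9948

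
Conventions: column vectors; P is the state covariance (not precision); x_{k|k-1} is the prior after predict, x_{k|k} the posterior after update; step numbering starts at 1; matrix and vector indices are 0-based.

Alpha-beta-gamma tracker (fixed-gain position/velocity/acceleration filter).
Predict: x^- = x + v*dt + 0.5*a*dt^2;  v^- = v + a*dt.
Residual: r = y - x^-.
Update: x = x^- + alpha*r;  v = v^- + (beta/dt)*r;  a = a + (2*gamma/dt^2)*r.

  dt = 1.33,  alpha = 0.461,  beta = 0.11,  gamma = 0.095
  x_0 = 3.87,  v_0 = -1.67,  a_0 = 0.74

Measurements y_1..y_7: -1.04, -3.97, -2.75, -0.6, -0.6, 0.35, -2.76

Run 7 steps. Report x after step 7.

step 1: x_pred=2.3034  r=-3.3434  x^+=0.7621  v^+=-0.9623  a^+=0.3809
step 2: x_pred=-0.1809  r=-3.7891  x^+=-1.9277  v^+=-0.7691  a^+=-0.0261
step 3: x_pred=-2.9737  r=0.2237  x^+=-2.8706  v^+=-0.7854  a^+=-0.0021
step 4: x_pred=-3.9169  r=3.3169  x^+=-2.3878  v^+=-0.5138  a^+=0.3542
step 5: x_pred=-2.7579  r=2.1579  x^+=-1.7631  v^+=0.1358  a^+=0.5860
step 6: x_pred=-1.0642  r=1.4142  x^+=-0.4123  v^+=1.0321  a^+=0.7379
step 7: x_pred=1.6130  r=-4.3730  x^+=-0.4029  v^+=1.6518  a^+=0.2682

x_post = -0.4029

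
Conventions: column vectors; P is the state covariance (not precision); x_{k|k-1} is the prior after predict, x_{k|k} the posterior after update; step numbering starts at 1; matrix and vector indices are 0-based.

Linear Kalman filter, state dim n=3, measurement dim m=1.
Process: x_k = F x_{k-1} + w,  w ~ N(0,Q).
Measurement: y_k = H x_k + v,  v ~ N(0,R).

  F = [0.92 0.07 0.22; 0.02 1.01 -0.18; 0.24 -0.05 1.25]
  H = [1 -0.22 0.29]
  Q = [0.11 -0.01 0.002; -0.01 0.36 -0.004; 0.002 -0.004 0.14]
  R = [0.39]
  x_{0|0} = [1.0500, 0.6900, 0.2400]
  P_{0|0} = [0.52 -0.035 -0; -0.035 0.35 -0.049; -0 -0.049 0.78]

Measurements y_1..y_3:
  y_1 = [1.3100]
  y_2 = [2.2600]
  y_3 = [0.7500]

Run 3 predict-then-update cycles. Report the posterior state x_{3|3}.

step 1: x^-=[1.0671, 0.6747, 0.5175]  P^-=[0.5836 -0.0494 0.3274; -0.0494 0.7589 -0.2654; 0.3274 -0.2654 1.3965]  S=[1.3732]  K=[0.5020; -0.2136; 0.5758]  nu=[0.2413]  x^+=[1.1882, 0.6232, 0.6564]  P^+=[0.2375 0.0979 -0.0696; 0.0979 0.6963 -0.0965; -0.0696 -0.0965 0.9412]
step 2: x^-=[1.2812, 0.5350, 1.0745]  P^-=[0.3414 0.0884 0.2169; 0.0884 1.1404 -0.3476; 0.2169 -0.3476 1.5940]  S=[1.0519]  K=[0.3659; -0.2503; 0.7183]  nu=[0.7849]  x^+=[1.5684, 0.3385, 1.6383]  P^+=[0.2006 0.1847 -0.0596; 0.1847 1.0745 -0.1585; -0.0596 -0.1585 1.0512]
step 3: x^-=[1.8270, 0.0784, 2.4074]  P^-=[0.3307 0.1763 0.2424; 0.1763 1.5557 -0.4497; 0.2424 -0.4497 1.7764]  S=[1.0658]  K=[0.3399; -0.2780; 0.8036]  nu=[-1.7579]  x^+=[1.2296, 0.5672, 0.9947]  P^+=[0.2076 0.2770 -0.0487; 0.2770 1.4733 -0.2115; -0.0487 -0.2115 1.0881]

x_post = [1.2296, 0.5672, 0.9947]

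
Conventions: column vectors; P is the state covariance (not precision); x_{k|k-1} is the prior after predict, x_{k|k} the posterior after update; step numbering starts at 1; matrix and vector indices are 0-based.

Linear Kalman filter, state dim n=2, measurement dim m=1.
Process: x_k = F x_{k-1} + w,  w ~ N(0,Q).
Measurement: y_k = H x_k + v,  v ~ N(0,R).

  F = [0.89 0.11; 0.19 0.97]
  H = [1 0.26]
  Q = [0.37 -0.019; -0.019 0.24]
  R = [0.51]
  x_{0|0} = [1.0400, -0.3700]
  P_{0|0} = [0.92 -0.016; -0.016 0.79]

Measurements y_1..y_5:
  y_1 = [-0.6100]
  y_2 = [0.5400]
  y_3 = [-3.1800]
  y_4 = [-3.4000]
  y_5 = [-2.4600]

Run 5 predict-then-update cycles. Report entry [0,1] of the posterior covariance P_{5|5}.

step 1: x^-=[0.8849, -0.1613]  P^-=[1.1052 0.2067; 0.2067 1.0106]  S=[1.7910]  K=[0.6471; 0.2621]  nu=[-1.4530]  x^+=[-0.0553, -0.5422]  P^+=[0.3553 -0.0971; -0.0971 0.8876]
step 2: x^-=[-0.1088, -0.5364]  P^-=[0.6431 0.0499; 0.0499 1.0521]  S=[1.2502]  K=[0.5248; 0.2588]  nu=[0.7883]  x^+=[0.3049, -0.3324]  P^+=[0.2988 -0.1198; -0.1198 0.9684]
step 3: x^-=[0.2348, -0.2645]  P^-=[0.5949 0.0289; 0.0289 1.1178]  S=[1.1955]  K=[0.5039; 0.2673]  nu=[-3.3460]  x^+=[-1.4513, -1.1588]  P^+=[0.2913 -0.1321; -0.1321 1.0324]
step 4: x^-=[-1.4192, -1.3998]  P^-=[0.5874 0.0236; 0.0236 1.1732]  S=[1.1890]  K=[0.4992; 0.2764]  nu=[-1.6169]  x^+=[-2.2263, -1.8468]  P^+=[0.2911 -0.1405; -0.1405 1.0824]
step 5: x^-=[-2.1846, -2.2143]  P^-=[0.5862 0.0215; 0.0215 1.2171]  S=[1.1897]  K=[0.4974; 0.2841]  nu=[0.3003]  x^+=[-2.0352, -2.1290]  P^+=[0.2918 -0.1466; -0.1466 1.1211]

P_post[0,1] = -0.1466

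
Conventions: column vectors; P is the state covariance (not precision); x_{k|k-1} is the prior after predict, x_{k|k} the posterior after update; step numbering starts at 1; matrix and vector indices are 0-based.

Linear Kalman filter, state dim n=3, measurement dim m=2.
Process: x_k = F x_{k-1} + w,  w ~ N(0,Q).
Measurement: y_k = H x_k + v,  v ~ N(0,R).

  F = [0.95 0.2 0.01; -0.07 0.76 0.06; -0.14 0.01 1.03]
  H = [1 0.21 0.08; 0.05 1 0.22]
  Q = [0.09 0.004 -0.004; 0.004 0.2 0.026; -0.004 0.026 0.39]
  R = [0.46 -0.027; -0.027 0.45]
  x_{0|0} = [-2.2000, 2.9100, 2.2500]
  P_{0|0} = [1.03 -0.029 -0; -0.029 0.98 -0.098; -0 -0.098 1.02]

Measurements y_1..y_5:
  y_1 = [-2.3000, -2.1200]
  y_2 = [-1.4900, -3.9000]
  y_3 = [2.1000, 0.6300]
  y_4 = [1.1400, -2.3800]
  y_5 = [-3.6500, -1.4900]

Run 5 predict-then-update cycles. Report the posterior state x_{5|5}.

step 1: x^-=[-1.4855, 2.5006, 2.6546]  P^-=[1.0475 0.0626 -0.1482; 0.0626 0.7689 0.0329; -0.1482 0.0329 1.4905]  S=[1.5546 0.2473; 0.2473 1.3112]  K=[0.6852 -0.0664; 0.0529 0.5844; -0.0588 0.2806]  nu=[-1.5520, -5.1303]  x^+=[-2.2082, -0.5795, 1.3062]  P^+=[0.3343 -0.0410 -0.1096; -0.0410 0.3015 -0.1724; -0.1096 -0.1724 1.3900]
step 2: x^-=[-2.2007, -0.2075, 1.6487]  P^-=[0.3856 -0.0101 -0.1754; -0.0101 0.3704 -0.0044; -0.1754 -0.0044 1.8994]  S=[0.8416 0.0534; 0.0534 0.9064]  K=[0.4427 -0.0586; 0.0543 0.4038; -0.0575 0.4498]  nu=[0.6223, -3.9452]  x^+=[-1.6941, -1.7666, -0.1618]  P^+=[0.2203 -0.0183 -0.1409; -0.0183 0.2178 -0.1665; -0.1409 -0.1665 1.7160]
step 3: x^-=[-1.9643, -1.2337, 0.0528]  P^-=[0.2874 -0.0007 -0.1869; -0.0007 0.3210 0.0187; -0.1869 0.0187 2.2521]  S=[0.7464 0.0542; 0.0542 0.8848]  K=[0.3687 -0.0536; 0.0650 0.3634; -0.0454 0.5734]  nu=[4.3192, 1.9503]  x^+=[-0.4762, -0.2442, 0.9751]  P^+=[0.1855 -0.0084 -0.1588; -0.0084 0.1984 -0.1646; -0.1588 -0.1646 1.9625]
step 4: x^-=[-0.4915, -0.0938, 1.0686]  P^-=[0.2587 0.0049 -0.1970; 0.0049 0.3098 0.0354; -0.1970 0.0354 2.5181]  S=[0.7202 0.0606; 0.0606 0.8940]  K=[0.3431 -0.0518; 0.0715 0.3506; -0.0382 0.6508]  nu=[1.5657, -2.4968]  x^+=[0.1750, -0.8572, -0.6160]  P^+=[0.1737 -0.0036 -0.1710; -0.0036 0.1931 -0.1687; -0.1710 -0.1687 2.1414]
step 5: x^-=[-0.0113, -0.7007, -0.6676]  P^-=[0.2494 0.0076 -0.2065; 0.0076 0.3066 0.0435; -0.2065 0.0435 2.7111]  S=[0.7119 0.0645; 0.0645 0.9038]  K=[0.3341 -0.0519; 0.0748 0.3449; -0.0359 0.6992]  nu=[-3.4381, -0.6418]  x^+=[-1.1265, -1.1791, -0.9931]  P^+=[0.1697 -0.0012 -0.1803; -0.0012 0.1918 -0.1751; -0.1803 -0.1751 2.2715]

x_post = [-1.1265, -1.1791, -0.9931]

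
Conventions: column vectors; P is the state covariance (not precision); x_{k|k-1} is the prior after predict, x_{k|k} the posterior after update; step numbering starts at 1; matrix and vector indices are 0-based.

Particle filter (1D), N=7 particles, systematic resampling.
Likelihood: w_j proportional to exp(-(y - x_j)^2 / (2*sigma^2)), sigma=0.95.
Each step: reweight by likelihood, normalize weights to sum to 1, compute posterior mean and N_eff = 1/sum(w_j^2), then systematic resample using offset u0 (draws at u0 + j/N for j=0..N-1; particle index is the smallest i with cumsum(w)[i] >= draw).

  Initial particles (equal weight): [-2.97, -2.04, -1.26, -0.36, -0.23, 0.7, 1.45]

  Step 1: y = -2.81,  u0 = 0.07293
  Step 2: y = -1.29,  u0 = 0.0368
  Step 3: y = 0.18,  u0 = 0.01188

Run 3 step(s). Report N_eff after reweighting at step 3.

N_eff = 3.7063

step 1: w=[0.4851, 0.3543, 0.1300, 0.0177, 0.0123, 0.0005, 0.0000]  mean=-2.3362  Neff=2.6438  idx=[0, 0, 0, 1, 1, 1, 2]
step 2: w=[0.0547, 0.0547, 0.0547, 0.1915, 0.1915, 0.1915, 0.2614]  mean=-1.9889  Neff=5.3396  idx=[0, 3, 3, 4, 5, 6, 6]
step 3: w=[0.0046, 0.0725, 0.0725, 0.0725, 0.0725, 0.3527, 0.3527]  mean=-1.4941  Neff=3.7063  idx=[1, 3, 5, 5, 5, 6, 6]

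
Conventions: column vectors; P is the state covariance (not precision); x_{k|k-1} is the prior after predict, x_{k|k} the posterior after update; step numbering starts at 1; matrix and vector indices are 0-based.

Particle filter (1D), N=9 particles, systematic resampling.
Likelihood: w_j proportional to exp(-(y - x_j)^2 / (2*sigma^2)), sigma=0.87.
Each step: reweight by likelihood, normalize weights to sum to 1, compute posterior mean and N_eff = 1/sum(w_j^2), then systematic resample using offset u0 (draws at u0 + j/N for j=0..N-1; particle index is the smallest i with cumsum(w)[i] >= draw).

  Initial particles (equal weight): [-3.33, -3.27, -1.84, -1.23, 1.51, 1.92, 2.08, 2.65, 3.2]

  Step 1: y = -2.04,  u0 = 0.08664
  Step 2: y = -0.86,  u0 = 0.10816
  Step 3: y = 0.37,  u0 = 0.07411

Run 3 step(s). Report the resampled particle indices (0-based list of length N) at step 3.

resampled_idx = [2, 3, 4, 5, 5, 6, 7, 8, 8]

step 1: w=[0.1434, 0.1584, 0.4191, 0.2790, 0.0001, 0.0000, 0.0000, 0.0000, 0.0000]  mean=-2.1095  Neff=3.3429  idx=[0, 1, 2, 2, 2, 2, 3, 3, 3]
step 2: w=[0.0036, 0.0044, 0.1082, 0.1082, 0.1082, 0.1082, 0.1864, 0.1864, 0.1864]  mean=-1.5106  Neff=6.6185  idx=[2, 3, 4, 6, 6, 7, 7, 8, 8]
step 3: w=[0.0324, 0.0324, 0.0324, 0.1505, 0.1505, 0.1505, 0.1505, 0.1505, 0.1505]  mean=-1.2893  Neff=7.1951  idx=[2, 3, 4, 5, 5, 6, 7, 8, 8]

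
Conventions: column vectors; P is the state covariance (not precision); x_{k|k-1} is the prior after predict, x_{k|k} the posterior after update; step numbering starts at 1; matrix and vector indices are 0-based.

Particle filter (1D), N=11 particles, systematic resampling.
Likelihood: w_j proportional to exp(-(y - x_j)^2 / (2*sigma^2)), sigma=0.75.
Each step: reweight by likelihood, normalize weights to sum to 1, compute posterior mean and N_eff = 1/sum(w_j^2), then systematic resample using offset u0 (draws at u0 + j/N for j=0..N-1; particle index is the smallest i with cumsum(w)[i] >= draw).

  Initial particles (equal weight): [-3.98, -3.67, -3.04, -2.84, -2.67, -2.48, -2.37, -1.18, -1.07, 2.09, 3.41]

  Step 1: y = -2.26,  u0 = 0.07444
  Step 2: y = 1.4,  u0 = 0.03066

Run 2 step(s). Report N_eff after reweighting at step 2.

step 1: w=[0.0144, 0.0341, 0.1161, 0.1479, 0.1718, 0.1911, 0.1973, 0.0707, 0.0566, 0.0000, 0.0000]  mean=-2.4995  Neff=6.6719  idx=[2, 3, 3, 4, 4, 5, 5, 6, 6, 7, 8]
step 2: w=[0.0000, 0.0000, 0.0000, 0.0001, 0.0001, 0.0002, 0.0002, 0.0005, 0.0005, 0.3784, 0.6201]  mean=-1.1137  Neff=1.8950  idx=[9, 9, 9, 9, 10, 10, 10, 10, 10, 10, 10]

N_eff = 1.8950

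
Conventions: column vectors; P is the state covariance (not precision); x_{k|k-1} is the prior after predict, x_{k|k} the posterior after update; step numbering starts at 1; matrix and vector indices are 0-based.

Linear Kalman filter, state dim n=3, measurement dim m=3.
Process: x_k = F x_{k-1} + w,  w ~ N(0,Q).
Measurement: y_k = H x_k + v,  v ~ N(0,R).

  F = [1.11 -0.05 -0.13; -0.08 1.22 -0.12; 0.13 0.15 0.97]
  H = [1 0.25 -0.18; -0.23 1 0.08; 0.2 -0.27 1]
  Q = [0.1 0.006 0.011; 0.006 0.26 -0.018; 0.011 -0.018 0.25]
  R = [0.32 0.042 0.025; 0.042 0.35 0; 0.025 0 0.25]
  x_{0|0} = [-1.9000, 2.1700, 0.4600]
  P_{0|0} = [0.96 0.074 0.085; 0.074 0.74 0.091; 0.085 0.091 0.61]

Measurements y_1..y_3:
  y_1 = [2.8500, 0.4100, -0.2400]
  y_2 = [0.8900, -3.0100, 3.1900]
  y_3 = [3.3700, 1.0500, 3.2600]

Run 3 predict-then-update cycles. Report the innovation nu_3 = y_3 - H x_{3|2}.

step 1: x^-=[-2.2773, 2.7442, 0.5247]  P^-=[1.2634 -0.0387 0.1628; -0.0387 1.3369 0.1454; 0.1628 0.1454 0.9076]  S=[1.6053 0.0326 0.2329; 0.0326 1.7946 -0.2492; 0.2329 -0.2492 1.2964]  K=[0.7425 -0.1671 0.1630; 0.1611 0.7454 -0.0579; -0.0909 0.2065 0.7510]  nu=[4.5357, -2.9000, 0.4317]  x^+=[1.6452, 1.2880, -0.1623]  P^+=[0.2320 0.0245 0.0195; 0.0245 0.2687 0.0572; 0.0195 0.0572 0.1970]
step 2: x^-=[1.7829, 1.4592, 0.2497]  P^-=[0.3823 -0.0058 0.0384; -0.0058 0.6431 0.0743; 0.0384 0.0743 0.4679]  S=[0.7343 0.0955 0.0342; 0.0955 1.0295 -0.0909; 0.0342 -0.0909 0.7559]  K=[0.5203 -0.1261 0.1152; 0.1159 0.6154 -0.0643; -0.0876 0.1633 0.6262]  nu=[-1.2127, -4.0791, 2.9777]  x^+=[2.0094, -1.3829, 1.5543]  P^+=[0.1629 0.0141 0.0130; 0.0141 0.2200 0.0434; 0.0130 0.0434 0.1635]
step 3: x^-=[2.0975, -2.0344, 1.5614]  P^-=[0.2992 -0.0084 0.0254; -0.0084 0.5757 0.0530; 0.0254 0.0530 0.4280]  S=[0.6510 0.0977 0.0111; 0.0977 0.9556 -0.0907; 0.0111 -0.0907 0.7144]  K=[0.4652 -0.1166 0.1004; 0.1061 0.5911 -0.0723; -0.0922 0.1522 0.6070]  nu=[2.0622, 3.4419, 0.7298]  x^+=[2.7286, 0.1663, 2.3382]  P^+=[0.1456 0.0113 0.0107; 0.0113 0.2108 0.0392; 0.0107 0.0392 0.1579]

innov = [2.0622, 3.4419, 0.7298]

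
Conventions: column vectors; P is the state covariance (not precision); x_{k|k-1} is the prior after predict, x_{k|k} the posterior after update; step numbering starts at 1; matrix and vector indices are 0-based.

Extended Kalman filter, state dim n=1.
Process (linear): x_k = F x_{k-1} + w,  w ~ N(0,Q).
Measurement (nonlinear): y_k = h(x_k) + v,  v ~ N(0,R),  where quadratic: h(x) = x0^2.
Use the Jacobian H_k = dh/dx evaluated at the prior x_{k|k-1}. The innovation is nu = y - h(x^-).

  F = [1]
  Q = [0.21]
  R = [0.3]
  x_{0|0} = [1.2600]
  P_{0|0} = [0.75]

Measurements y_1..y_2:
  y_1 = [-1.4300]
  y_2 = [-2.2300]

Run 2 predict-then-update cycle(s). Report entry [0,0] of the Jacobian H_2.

step 1: x^-=[1.2600]  P^-=[0.9600]  H_jac=[2.5200]  S=[6.3964]  K=[0.3782]  nu=[-3.0176]  x^+=[0.1187]  P^+=[0.0450]
step 2: x^-=[0.1187]  P^-=[0.2550]  H_jac=[0.2374]  S=[0.3144]  K=[0.1926]  nu=[-2.2441]  x^+=[-0.3135]  P^+=[0.2434]

H_jac[0,0] = 0.2374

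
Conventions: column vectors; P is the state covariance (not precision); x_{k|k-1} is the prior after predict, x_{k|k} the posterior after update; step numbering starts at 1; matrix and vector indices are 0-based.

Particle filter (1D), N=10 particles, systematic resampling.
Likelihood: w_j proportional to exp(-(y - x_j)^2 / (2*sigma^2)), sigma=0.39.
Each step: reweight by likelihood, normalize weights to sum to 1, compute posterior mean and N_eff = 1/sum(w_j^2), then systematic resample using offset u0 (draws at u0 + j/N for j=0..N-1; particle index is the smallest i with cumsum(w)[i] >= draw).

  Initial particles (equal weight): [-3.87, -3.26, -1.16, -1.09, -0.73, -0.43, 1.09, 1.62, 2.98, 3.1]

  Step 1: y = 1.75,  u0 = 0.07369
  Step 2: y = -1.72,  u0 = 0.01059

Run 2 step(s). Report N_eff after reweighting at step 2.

N_eff = 2.0004

step 1: w=[0.0000, 0.0000, 0.0000, 0.0000, 0.0000, 0.0000, 0.2000, 0.7921, 0.0058, 0.0021]  mean=1.5250  Neff=1.4982  idx=[6, 6, 7, 7, 7, 7, 7, 7, 7, 7]
step 2: w=[0.5000, 0.5000, 0.0000, 0.0000, 0.0000, 0.0000, 0.0000, 0.0000, 0.0000, 0.0000]  mean=1.0900  Neff=2.0004  idx=[0, 0, 0, 0, 0, 1, 1, 1, 1, 1]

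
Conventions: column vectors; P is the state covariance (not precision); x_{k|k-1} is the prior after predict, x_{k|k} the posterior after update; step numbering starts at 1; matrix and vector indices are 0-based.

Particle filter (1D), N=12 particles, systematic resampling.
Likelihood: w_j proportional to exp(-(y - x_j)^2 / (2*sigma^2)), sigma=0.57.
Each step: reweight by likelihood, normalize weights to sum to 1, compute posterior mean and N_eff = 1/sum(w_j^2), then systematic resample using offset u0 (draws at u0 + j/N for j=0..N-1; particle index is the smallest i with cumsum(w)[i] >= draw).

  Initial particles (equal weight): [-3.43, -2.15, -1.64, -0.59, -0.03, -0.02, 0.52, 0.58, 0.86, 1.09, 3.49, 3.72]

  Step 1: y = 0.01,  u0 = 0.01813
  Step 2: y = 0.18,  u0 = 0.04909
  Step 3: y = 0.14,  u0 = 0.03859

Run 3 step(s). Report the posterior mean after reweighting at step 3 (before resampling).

step 1: w=[0.0000, 0.0002, 0.0035, 0.1318, 0.2289, 0.2291, 0.1538, 0.1392, 0.0755, 0.0381, 0.0000, 0.0000]  mean=0.1718  Neff=5.7994  idx=[3, 3, 4, 4, 4, 5, 5, 6, 6, 7, 7, 8]
step 2: w=[0.0436, 0.0436, 0.1014, 0.1014, 0.1014, 0.1020, 0.1020, 0.0908, 0.0908, 0.0848, 0.0848, 0.0533]  mean=0.1741  Neff=11.2115  idx=[1, 2, 3, 4, 4, 5, 6, 7, 8, 9, 10, 11]
step 3: w=[0.0453, 0.0983, 0.0983, 0.0983, 0.0983, 0.0988, 0.0988, 0.0823, 0.0823, 0.0763, 0.0763, 0.0463]  mean=0.1715  Neff=11.4108  idx=[0, 1, 2, 3, 4, 5, 6, 6, 7, 8, 9, 11]

post_mean = 0.1715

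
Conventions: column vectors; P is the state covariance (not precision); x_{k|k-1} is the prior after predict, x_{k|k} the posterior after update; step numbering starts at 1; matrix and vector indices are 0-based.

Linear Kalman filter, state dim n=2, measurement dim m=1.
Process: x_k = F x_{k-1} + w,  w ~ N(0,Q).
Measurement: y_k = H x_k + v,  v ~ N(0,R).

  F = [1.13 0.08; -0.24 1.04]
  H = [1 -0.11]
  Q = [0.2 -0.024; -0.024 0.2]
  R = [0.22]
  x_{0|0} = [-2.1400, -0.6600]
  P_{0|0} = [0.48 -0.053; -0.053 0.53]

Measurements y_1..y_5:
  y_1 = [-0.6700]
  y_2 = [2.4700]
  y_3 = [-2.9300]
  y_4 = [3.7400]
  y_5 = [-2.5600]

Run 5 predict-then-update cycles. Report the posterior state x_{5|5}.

x_post = [-1.1071, -1.3731]

step 1: x^-=[-2.4710, -0.1728]  P^-=[0.8067 -0.1713; -0.1713 0.8274]  S=[1.0744]  K=[0.7684; -0.2442]  nu=[1.7820]  x^+=[-1.1018, -0.6079]  P^+=[0.1724 0.0302; 0.0302 0.7633]
step 2: x^-=[-1.2936, -0.3678]  P^-=[0.4305 0.0277; 0.0277 1.0204]  S=[0.6567]  K=[0.6508; -0.1287]  nu=[3.7232]  x^+=[1.1295, -0.8470]  P^+=[0.1523 0.0827; 0.0827 1.0095]
step 3: x^-=[1.2086, -1.1520]  P^-=[0.4159 0.1143; 0.1143 1.2594]  S=[0.6260]  K=[0.6443; -0.0387]  nu=[-4.2653]  x^+=[-1.5395, -0.9871]  P^+=[0.1560 0.1299; 0.1299 1.2584]
step 4: x^-=[-1.8186, -0.6571]  P^-=[0.4308 0.1886; 0.1886 1.5053]  S=[0.6275]  K=[0.6534; 0.0366]  nu=[5.4863]  x^+=[1.7664, -0.4561]  P^+=[0.1628 0.1735; 0.1735 1.5044]
step 5: x^-=[1.9595, -0.8982]  P^-=[0.4489 0.2576; 0.2576 1.7499]  S=[0.6334]  K=[0.6640; 0.1028]  nu=[-4.6183]  x^+=[-1.1071, -1.3731]  P^+=[0.1697 0.2144; 0.2144 1.7432]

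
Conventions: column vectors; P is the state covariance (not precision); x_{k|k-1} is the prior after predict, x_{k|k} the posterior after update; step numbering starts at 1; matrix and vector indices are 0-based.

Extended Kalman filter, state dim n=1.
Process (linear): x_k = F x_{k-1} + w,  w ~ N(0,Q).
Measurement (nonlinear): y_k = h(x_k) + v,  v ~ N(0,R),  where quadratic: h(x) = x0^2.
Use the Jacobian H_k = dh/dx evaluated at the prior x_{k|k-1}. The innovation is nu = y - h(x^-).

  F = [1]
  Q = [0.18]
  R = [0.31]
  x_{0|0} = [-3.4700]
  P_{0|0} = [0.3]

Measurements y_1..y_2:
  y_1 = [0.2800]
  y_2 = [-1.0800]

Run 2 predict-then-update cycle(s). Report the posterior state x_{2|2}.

step 1: x^-=[-3.4700]  P^-=[0.4800]  H_jac=[-6.9400]  S=[23.4285]  K=[-0.1422]  nu=[-11.7609]  x^+=[-1.7978]  P^+=[0.0064]
step 2: x^-=[-1.7978]  P^-=[0.1864]  H_jac=[-3.5955]  S=[2.7191]  K=[-0.2464]  nu=[-4.3120]  x^+=[-0.7352]  P^+=[0.0212]

x_post = [-0.7352]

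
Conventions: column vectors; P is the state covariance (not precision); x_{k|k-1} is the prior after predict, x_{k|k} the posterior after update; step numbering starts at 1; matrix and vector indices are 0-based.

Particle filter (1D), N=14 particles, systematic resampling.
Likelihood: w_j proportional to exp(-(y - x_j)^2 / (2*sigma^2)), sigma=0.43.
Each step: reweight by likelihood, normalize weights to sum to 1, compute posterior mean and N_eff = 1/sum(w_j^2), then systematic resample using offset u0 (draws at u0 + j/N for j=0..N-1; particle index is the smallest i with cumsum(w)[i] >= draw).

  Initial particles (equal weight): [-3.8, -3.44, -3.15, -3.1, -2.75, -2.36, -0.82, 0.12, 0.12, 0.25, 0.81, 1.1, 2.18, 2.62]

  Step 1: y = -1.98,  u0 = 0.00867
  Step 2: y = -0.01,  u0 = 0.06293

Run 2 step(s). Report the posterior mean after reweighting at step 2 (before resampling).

post_mean = -2.3605

step 1: w=[0.0001, 0.0032, 0.0256, 0.0348, 0.2083, 0.7007, 0.0272, 0.0000, 0.0000, 0.0000, 0.0000, 0.0000, 0.0000, 0.0000]  mean=-2.4490  Neff=1.8624  idx=[2, 4, 4, 4, 5, 5, 5, 5, 5, 5, 5, 5, 5, 5]
step 2: w=[0.0000, 0.0005, 0.0005, 0.0005, 0.0999, 0.0999, 0.0999, 0.0999, 0.0999, 0.0999, 0.0999, 0.0999, 0.0999, 0.0999]  mean=-2.3605  Neff=10.0279  idx=[4, 5, 6, 6, 7, 8, 8, 9, 10, 11, 11, 12, 13, 13]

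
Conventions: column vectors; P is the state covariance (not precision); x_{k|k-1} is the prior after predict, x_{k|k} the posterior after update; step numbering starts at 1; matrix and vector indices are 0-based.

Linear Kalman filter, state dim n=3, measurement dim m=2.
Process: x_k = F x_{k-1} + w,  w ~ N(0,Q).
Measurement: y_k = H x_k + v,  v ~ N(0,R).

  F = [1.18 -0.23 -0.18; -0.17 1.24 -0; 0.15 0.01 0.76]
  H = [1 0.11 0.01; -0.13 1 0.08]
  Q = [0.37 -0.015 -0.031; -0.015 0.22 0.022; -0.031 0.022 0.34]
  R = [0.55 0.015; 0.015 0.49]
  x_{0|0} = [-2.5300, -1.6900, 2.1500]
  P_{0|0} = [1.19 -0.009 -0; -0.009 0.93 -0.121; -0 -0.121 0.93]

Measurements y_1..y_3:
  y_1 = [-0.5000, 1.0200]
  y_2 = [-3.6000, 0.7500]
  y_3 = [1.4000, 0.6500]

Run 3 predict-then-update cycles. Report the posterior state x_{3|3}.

step 1: x^-=[-2.9837, -1.6655, 1.2376]  P^-=[2.1012 -0.5055 0.0718; -0.5055 1.6882 -0.1125; 0.0718 -0.1125 0.9022]  S=[2.5617 -0.5664; -0.5664 2.3314]  K=[0.7667 -0.1452; 0.0425 0.7588; 0.0233 -0.0156]  nu=[2.6545, 2.1986]  x^+=[-1.2678, 0.1156, 1.2650]  P^+=[0.4200 -0.0060 0.0121; -0.0060 0.3779 -0.0777; 0.0121 -0.0777 0.8998]
step 2: x^-=[-1.7503, 0.3588, 0.7724]  P^-=[0.9957 -0.1984 -0.0562; -0.1984 0.8157 -0.0600; -0.0562 -0.0600 0.8708]  S=[1.5108 -0.2251; -0.2251 1.3712]  K=[0.6234 -0.1400; 0.0191 0.6133; -0.0348 0.0067]  nu=[-1.8969, 0.1019]  x^+=[-2.9471, 0.3851, 0.8391]  P^+=[0.3424 -0.0131 -0.0201; -0.0131 0.3046 -0.0694; -0.0201 -0.0694 0.8688]
step 3: x^-=[-3.7172, 0.9785, 0.1995]  P^-=[0.9010 -0.1754 -0.0949; -0.1754 0.7038 -0.0481; -0.0949 -0.0481 0.8439]  S=[1.4190 -0.2053; -0.2053 1.2544]  K=[0.6003 -0.1410; 0.0143 0.5786; -0.0625 0.0151]  nu=[5.0075, -0.8277]  x^+=[-0.5946, 0.5713, -0.1258]  P^+=[0.3300 -0.0144 -0.0353; -0.0144 0.2871 -0.0652; -0.0353 -0.0652 0.8377]

x_post = [-0.5946, 0.5713, -0.1258]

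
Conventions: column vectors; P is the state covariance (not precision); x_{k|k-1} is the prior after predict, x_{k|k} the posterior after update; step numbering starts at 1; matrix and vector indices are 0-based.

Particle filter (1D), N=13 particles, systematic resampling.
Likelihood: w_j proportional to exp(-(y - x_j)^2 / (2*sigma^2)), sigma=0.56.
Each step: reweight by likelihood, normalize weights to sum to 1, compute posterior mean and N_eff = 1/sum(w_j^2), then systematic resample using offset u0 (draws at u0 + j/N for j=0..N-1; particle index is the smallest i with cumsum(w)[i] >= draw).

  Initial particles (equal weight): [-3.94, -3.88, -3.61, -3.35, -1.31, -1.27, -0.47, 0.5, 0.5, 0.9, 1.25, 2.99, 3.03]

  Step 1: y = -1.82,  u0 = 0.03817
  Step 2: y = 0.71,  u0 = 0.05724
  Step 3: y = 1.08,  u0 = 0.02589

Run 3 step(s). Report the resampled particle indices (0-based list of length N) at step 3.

step 1: w=[0.0006, 0.0008, 0.0044, 0.0175, 0.4839, 0.4523, 0.0401, 0.0001, 0.0001, 0.0000, 0.0000, 0.0000, 0.0000]  mean=-1.3074  Neff=2.2690  idx=[4, 4, 4, 4, 4, 4, 4, 5, 5, 5, 5, 5, 6]
step 2: w=[0.0116, 0.0116, 0.0116, 0.0116, 0.0116, 0.0116, 0.0116, 0.0150, 0.0150, 0.0150, 0.0150, 0.0150, 0.8438]  mean=-0.5982  Neff=1.4005  idx=[4, 10, 12, 12, 12, 12, 12, 12, 12, 12, 12, 12, 12]
step 3: w=[0.0005, 0.0006, 0.0908, 0.0908, 0.0908, 0.0908, 0.0908, 0.0908, 0.0908, 0.0908, 0.0908, 0.0908, 0.0908]  mean=-0.4709  Neff=11.0240  idx=[2, 3, 3, 4, 5, 6, 7, 8, 9, 9, 10, 11, 12]

resampled_idx = [2, 3, 3, 4, 5, 6, 7, 8, 9, 9, 10, 11, 12]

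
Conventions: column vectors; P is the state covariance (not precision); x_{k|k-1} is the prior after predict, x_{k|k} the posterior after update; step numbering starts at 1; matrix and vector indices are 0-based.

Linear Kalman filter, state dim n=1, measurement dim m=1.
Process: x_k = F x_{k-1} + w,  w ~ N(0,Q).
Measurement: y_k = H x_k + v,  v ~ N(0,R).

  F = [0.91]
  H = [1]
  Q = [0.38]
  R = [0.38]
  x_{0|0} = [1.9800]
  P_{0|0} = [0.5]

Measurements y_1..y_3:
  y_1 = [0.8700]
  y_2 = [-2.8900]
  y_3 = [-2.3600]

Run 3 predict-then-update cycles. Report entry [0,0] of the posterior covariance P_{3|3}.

step 1: x^-=[1.8018]  P^-=[0.7941]  S=[1.1741]  K=[0.6763]  nu=[-0.9318]  x^+=[1.1716]  P^+=[0.2570]
step 2: x^-=[1.0661]  P^-=[0.5928]  S=[0.9728]  K=[0.6094]  nu=[-3.9561]  x^+=[-1.3447]  P^+=[0.2316]
step 3: x^-=[-1.2237]  P^-=[0.5718]  S=[0.9518]  K=[0.6007]  nu=[-1.1363]  x^+=[-1.9063]  P^+=[0.2283]

P_post[0,0] = 0.2283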